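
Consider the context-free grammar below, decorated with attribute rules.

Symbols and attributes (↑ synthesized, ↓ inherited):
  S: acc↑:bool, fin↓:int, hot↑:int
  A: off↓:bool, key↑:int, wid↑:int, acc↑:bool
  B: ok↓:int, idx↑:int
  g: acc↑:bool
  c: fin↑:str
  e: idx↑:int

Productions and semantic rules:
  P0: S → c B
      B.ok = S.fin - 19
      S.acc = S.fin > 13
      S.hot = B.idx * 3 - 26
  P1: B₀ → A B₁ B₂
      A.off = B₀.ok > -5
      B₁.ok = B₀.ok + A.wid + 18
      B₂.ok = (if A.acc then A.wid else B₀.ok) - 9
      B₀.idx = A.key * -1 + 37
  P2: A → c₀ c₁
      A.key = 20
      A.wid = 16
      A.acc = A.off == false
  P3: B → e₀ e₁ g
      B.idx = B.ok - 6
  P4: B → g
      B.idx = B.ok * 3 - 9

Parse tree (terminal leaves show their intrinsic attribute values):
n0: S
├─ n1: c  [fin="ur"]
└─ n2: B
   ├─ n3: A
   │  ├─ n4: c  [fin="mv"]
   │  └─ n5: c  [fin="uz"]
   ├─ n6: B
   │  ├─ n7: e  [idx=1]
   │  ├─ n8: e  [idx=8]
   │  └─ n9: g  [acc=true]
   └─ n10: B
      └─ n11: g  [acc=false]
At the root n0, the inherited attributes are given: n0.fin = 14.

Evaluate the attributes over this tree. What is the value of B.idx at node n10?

12

1. n0.fin = 14  [given at root]
2. n1.fin = "ur"  [terminal]
3. n2.ok = -5  [S.fin - 19]
4. n3.off = false  [B₀.ok > -5]
5. n4.fin = "mv"  [terminal]
6. n5.fin = "uz"  [terminal]
7. n3.key = 20  [20]
8. n3.wid = 16  [16]
9. n3.acc = true  [A.off == false]
10. n6.ok = 29  [B₀.ok + A.wid + 18]
11. n7.idx = 1  [terminal]
12. n8.idx = 8  [terminal]
13. n9.acc = true  [terminal]
14. n6.idx = 23  [B.ok - 6]
15. n10.ok = 7  [(if A.acc then A.wid else B₀.ok) - 9]
16. n11.acc = false  [terminal]
17. n10.idx = 12  [B.ok * 3 - 9]
18. n2.idx = 17  [A.key * -1 + 37]
19. n0.acc = true  [S.fin > 13]
20. n0.hot = 25  [B.idx * 3 - 26]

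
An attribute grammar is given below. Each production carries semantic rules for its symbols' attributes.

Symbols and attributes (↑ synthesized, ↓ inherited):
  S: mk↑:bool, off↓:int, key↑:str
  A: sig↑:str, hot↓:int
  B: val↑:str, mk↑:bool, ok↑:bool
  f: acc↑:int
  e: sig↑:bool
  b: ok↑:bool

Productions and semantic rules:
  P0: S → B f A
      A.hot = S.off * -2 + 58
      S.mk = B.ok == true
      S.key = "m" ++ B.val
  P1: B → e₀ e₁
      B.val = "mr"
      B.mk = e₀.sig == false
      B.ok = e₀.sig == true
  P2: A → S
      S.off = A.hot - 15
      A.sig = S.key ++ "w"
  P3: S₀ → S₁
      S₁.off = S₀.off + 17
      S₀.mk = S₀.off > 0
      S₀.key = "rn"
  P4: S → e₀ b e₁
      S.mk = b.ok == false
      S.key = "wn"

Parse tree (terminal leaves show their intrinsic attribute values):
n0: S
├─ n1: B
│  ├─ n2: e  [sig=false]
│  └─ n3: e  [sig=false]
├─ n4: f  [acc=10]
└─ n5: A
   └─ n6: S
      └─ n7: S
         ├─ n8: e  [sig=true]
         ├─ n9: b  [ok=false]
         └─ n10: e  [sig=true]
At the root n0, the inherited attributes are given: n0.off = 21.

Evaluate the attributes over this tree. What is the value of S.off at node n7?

18

1. n0.off = 21  [given at root]
2. n2.sig = false  [terminal]
3. n3.sig = false  [terminal]
4. n1.val = "mr"  ["mr"]
5. n1.mk = true  [e₀.sig == false]
6. n1.ok = false  [e₀.sig == true]
7. n4.acc = 10  [terminal]
8. n5.hot = 16  [S.off * -2 + 58]
9. n6.off = 1  [A.hot - 15]
10. n7.off = 18  [S₀.off + 17]
11. n8.sig = true  [terminal]
12. n9.ok = false  [terminal]
13. n10.sig = true  [terminal]
14. n7.mk = true  [b.ok == false]
15. n7.key = "wn"  ["wn"]
16. n6.mk = true  [S₀.off > 0]
17. n6.key = "rn"  ["rn"]
18. n5.sig = "rnw"  [S.key ++ "w"]
19. n0.mk = false  [B.ok == true]
20. n0.key = "mmr"  ["m" ++ B.val]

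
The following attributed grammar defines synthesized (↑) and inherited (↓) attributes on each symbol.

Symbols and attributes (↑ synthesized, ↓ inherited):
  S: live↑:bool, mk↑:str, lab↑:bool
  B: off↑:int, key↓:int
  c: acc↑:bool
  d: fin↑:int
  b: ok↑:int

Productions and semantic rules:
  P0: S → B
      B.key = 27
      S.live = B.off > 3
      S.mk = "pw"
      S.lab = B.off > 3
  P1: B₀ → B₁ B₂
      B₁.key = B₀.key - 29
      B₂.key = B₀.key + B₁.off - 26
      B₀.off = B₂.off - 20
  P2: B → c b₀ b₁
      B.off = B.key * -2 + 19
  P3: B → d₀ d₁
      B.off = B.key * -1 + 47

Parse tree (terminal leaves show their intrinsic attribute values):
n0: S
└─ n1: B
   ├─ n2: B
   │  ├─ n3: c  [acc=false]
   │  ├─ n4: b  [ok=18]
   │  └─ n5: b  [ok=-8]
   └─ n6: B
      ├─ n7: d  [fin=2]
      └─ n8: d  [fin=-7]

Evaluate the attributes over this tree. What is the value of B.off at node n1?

3

1. n1.key = 27  [27]
2. n2.key = -2  [B₀.key - 29]
3. n3.acc = false  [terminal]
4. n4.ok = 18  [terminal]
5. n5.ok = -8  [terminal]
6. n2.off = 23  [B.key * -2 + 19]
7. n6.key = 24  [B₀.key + B₁.off - 26]
8. n7.fin = 2  [terminal]
9. n8.fin = -7  [terminal]
10. n6.off = 23  [B.key * -1 + 47]
11. n1.off = 3  [B₂.off - 20]
12. n0.live = false  [B.off > 3]
13. n0.mk = "pw"  ["pw"]
14. n0.lab = false  [B.off > 3]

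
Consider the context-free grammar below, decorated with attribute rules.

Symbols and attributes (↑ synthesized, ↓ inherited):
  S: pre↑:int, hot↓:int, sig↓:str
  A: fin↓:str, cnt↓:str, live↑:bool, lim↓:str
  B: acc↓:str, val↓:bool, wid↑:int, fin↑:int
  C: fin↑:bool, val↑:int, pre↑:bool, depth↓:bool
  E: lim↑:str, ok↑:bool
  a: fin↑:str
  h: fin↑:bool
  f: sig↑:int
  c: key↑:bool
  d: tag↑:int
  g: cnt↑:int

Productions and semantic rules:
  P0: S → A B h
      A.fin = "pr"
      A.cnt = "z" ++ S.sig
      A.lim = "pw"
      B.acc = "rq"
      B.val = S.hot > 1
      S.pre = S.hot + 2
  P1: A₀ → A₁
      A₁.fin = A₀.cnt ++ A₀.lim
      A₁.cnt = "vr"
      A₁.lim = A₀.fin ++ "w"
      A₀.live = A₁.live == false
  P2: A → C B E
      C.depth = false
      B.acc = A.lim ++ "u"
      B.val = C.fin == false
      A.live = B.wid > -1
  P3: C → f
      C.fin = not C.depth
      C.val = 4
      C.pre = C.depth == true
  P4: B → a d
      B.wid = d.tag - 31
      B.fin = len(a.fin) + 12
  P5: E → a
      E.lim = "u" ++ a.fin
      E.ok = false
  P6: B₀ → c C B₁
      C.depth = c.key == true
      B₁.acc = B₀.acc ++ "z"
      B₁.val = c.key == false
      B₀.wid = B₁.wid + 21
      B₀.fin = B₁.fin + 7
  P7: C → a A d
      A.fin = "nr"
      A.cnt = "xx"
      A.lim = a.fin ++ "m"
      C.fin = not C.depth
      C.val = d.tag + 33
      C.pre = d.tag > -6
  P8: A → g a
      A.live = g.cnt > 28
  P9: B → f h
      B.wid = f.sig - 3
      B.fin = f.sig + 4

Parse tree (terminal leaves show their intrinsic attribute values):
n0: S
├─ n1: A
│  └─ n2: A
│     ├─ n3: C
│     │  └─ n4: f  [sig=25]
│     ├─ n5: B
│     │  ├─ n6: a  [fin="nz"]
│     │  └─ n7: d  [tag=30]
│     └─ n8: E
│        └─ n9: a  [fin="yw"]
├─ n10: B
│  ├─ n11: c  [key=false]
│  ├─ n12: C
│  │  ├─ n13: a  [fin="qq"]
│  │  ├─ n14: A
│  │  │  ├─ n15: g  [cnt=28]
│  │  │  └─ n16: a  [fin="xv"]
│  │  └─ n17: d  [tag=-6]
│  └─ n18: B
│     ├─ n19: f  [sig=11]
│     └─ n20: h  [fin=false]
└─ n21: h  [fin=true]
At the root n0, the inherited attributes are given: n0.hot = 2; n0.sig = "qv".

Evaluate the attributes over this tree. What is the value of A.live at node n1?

true

1. n0.hot = 2  [given at root]
2. n0.sig = "qv"  [given at root]
3. n1.fin = "pr"  ["pr"]
4. n1.cnt = "zqv"  ["z" ++ S.sig]
5. n1.lim = "pw"  ["pw"]
6. n2.fin = "zqvpw"  [A₀.cnt ++ A₀.lim]
7. n2.cnt = "vr"  ["vr"]
8. n2.lim = "prw"  [A₀.fin ++ "w"]
9. n3.depth = false  [false]
10. n4.sig = 25  [terminal]
11. n3.fin = true  [not C.depth]
12. n3.val = 4  [4]
13. n3.pre = false  [C.depth == true]
14. n5.acc = "prwu"  [A.lim ++ "u"]
15. n5.val = false  [C.fin == false]
16. n6.fin = "nz"  [terminal]
17. n7.tag = 30  [terminal]
18. n5.wid = -1  [d.tag - 31]
19. n5.fin = 14  [len(a.fin) + 12]
20. n9.fin = "yw"  [terminal]
21. n8.lim = "uyw"  ["u" ++ a.fin]
22. n8.ok = false  [false]
23. n2.live = false  [B.wid > -1]
24. n1.live = true  [A₁.live == false]
25. n10.acc = "rq"  ["rq"]
26. n10.val = true  [S.hot > 1]
27. n11.key = false  [terminal]
28. n12.depth = false  [c.key == true]
29. n13.fin = "qq"  [terminal]
30. n14.fin = "nr"  ["nr"]
31. n14.cnt = "xx"  ["xx"]
32. n14.lim = "qqm"  [a.fin ++ "m"]
33. n15.cnt = 28  [terminal]
34. n16.fin = "xv"  [terminal]
35. n14.live = false  [g.cnt > 28]
36. n17.tag = -6  [terminal]
37. n12.fin = true  [not C.depth]
38. n12.val = 27  [d.tag + 33]
39. n12.pre = false  [d.tag > -6]
40. n18.acc = "rqz"  [B₀.acc ++ "z"]
41. n18.val = true  [c.key == false]
42. n19.sig = 11  [terminal]
43. n20.fin = false  [terminal]
44. n18.wid = 8  [f.sig - 3]
45. n18.fin = 15  [f.sig + 4]
46. n10.wid = 29  [B₁.wid + 21]
47. n10.fin = 22  [B₁.fin + 7]
48. n21.fin = true  [terminal]
49. n0.pre = 4  [S.hot + 2]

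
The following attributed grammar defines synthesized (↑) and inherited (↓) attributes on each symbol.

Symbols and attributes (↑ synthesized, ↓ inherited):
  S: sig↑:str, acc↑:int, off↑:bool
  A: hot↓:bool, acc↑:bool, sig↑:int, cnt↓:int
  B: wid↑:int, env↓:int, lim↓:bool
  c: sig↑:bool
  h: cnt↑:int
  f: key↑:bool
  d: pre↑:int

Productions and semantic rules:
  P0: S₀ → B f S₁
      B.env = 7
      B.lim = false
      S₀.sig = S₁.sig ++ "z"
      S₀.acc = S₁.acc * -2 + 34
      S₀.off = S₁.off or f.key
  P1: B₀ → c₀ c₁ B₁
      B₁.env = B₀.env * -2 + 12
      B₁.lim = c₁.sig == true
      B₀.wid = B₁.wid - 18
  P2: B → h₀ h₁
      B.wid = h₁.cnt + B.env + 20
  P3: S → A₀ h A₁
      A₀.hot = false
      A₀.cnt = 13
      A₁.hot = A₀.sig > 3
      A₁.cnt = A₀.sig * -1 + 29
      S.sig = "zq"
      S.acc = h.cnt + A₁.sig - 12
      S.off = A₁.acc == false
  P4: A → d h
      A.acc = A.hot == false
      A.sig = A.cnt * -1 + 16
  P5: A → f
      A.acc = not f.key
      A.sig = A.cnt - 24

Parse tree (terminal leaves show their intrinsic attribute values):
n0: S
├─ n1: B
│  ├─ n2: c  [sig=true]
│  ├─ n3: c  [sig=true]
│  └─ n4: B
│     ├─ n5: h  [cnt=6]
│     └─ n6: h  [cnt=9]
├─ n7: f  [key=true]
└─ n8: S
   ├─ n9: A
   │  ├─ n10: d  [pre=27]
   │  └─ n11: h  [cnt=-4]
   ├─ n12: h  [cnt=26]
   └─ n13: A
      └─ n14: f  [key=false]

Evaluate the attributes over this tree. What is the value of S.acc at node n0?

1. n1.env = 7  [7]
2. n1.lim = false  [false]
3. n2.sig = true  [terminal]
4. n3.sig = true  [terminal]
5. n4.env = -2  [B₀.env * -2 + 12]
6. n4.lim = true  [c₁.sig == true]
7. n5.cnt = 6  [terminal]
8. n6.cnt = 9  [terminal]
9. n4.wid = 27  [h₁.cnt + B.env + 20]
10. n1.wid = 9  [B₁.wid - 18]
11. n7.key = true  [terminal]
12. n9.hot = false  [false]
13. n9.cnt = 13  [13]
14. n10.pre = 27  [terminal]
15. n11.cnt = -4  [terminal]
16. n9.acc = true  [A.hot == false]
17. n9.sig = 3  [A.cnt * -1 + 16]
18. n12.cnt = 26  [terminal]
19. n13.hot = false  [A₀.sig > 3]
20. n13.cnt = 26  [A₀.sig * -1 + 29]
21. n14.key = false  [terminal]
22. n13.acc = true  [not f.key]
23. n13.sig = 2  [A.cnt - 24]
24. n8.sig = "zq"  ["zq"]
25. n8.acc = 16  [h.cnt + A₁.sig - 12]
26. n8.off = false  [A₁.acc == false]
27. n0.sig = "zqz"  [S₁.sig ++ "z"]
28. n0.acc = 2  [S₁.acc * -2 + 34]
29. n0.off = true  [S₁.off or f.key]

2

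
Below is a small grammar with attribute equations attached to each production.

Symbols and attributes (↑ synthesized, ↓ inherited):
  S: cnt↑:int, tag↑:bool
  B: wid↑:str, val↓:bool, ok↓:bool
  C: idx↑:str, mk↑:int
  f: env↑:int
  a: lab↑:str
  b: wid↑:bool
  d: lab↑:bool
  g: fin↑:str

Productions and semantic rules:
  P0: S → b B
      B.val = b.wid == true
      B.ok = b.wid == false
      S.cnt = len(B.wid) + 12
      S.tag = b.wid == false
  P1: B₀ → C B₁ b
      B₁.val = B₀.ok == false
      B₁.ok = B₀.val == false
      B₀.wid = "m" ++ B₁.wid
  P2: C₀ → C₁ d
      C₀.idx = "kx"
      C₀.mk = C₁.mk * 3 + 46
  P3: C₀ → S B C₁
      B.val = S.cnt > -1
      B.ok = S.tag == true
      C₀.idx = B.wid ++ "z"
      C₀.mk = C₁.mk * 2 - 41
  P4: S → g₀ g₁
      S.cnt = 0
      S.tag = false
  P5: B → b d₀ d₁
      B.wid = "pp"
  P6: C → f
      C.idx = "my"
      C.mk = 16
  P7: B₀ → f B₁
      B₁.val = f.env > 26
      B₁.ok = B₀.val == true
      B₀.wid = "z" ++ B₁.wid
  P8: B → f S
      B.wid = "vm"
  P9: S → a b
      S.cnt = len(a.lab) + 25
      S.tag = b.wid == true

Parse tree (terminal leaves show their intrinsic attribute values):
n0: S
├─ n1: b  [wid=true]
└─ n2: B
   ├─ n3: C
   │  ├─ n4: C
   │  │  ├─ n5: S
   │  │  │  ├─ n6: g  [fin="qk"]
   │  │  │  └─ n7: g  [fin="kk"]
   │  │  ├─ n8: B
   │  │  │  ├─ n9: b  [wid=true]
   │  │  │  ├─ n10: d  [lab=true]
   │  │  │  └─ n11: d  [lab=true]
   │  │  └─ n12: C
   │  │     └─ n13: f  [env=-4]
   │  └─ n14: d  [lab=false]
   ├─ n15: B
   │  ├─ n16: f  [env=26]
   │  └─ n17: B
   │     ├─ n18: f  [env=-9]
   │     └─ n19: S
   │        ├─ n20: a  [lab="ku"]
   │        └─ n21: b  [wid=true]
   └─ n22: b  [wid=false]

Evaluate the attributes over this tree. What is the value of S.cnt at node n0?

1. n1.wid = true  [terminal]
2. n2.val = true  [b.wid == true]
3. n2.ok = false  [b.wid == false]
4. n6.fin = "qk"  [terminal]
5. n7.fin = "kk"  [terminal]
6. n5.cnt = 0  [0]
7. n5.tag = false  [false]
8. n8.val = true  [S.cnt > -1]
9. n8.ok = false  [S.tag == true]
10. n9.wid = true  [terminal]
11. n10.lab = true  [terminal]
12. n11.lab = true  [terminal]
13. n8.wid = "pp"  ["pp"]
14. n13.env = -4  [terminal]
15. n12.idx = "my"  ["my"]
16. n12.mk = 16  [16]
17. n4.idx = "ppz"  [B.wid ++ "z"]
18. n4.mk = -9  [C₁.mk * 2 - 41]
19. n14.lab = false  [terminal]
20. n3.idx = "kx"  ["kx"]
21. n3.mk = 19  [C₁.mk * 3 + 46]
22. n15.val = true  [B₀.ok == false]
23. n15.ok = false  [B₀.val == false]
24. n16.env = 26  [terminal]
25. n17.val = false  [f.env > 26]
26. n17.ok = true  [B₀.val == true]
27. n18.env = -9  [terminal]
28. n20.lab = "ku"  [terminal]
29. n21.wid = true  [terminal]
30. n19.cnt = 27  [len(a.lab) + 25]
31. n19.tag = true  [b.wid == true]
32. n17.wid = "vm"  ["vm"]
33. n15.wid = "zvm"  ["z" ++ B₁.wid]
34. n22.wid = false  [terminal]
35. n2.wid = "mzvm"  ["m" ++ B₁.wid]
36. n0.cnt = 16  [len(B.wid) + 12]
37. n0.tag = false  [b.wid == false]

16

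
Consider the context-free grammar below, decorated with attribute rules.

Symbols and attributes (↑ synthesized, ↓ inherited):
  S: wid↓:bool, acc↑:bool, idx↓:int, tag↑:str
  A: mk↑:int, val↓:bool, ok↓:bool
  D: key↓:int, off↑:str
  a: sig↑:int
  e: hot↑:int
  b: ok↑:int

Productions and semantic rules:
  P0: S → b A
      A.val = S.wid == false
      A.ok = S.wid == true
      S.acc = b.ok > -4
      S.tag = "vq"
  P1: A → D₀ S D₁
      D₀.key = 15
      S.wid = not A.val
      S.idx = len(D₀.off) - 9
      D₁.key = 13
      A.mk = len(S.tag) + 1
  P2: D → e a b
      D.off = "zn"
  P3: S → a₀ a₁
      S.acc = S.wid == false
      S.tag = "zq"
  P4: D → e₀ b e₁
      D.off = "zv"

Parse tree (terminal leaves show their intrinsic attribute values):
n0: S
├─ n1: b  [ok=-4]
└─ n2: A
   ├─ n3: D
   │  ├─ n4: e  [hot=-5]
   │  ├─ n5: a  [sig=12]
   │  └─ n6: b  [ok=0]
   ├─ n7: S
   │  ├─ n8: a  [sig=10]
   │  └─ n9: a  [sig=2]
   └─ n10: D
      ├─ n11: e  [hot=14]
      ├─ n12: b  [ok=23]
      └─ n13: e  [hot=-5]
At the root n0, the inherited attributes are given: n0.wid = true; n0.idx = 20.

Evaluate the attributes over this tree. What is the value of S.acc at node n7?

1. n0.wid = true  [given at root]
2. n0.idx = 20  [given at root]
3. n1.ok = -4  [terminal]
4. n2.val = false  [S.wid == false]
5. n2.ok = true  [S.wid == true]
6. n3.key = 15  [15]
7. n4.hot = -5  [terminal]
8. n5.sig = 12  [terminal]
9. n6.ok = 0  [terminal]
10. n3.off = "zn"  ["zn"]
11. n7.wid = true  [not A.val]
12. n7.idx = -7  [len(D₀.off) - 9]
13. n8.sig = 10  [terminal]
14. n9.sig = 2  [terminal]
15. n7.acc = false  [S.wid == false]
16. n7.tag = "zq"  ["zq"]
17. n10.key = 13  [13]
18. n11.hot = 14  [terminal]
19. n12.ok = 23  [terminal]
20. n13.hot = -5  [terminal]
21. n10.off = "zv"  ["zv"]
22. n2.mk = 3  [len(S.tag) + 1]
23. n0.acc = false  [b.ok > -4]
24. n0.tag = "vq"  ["vq"]

false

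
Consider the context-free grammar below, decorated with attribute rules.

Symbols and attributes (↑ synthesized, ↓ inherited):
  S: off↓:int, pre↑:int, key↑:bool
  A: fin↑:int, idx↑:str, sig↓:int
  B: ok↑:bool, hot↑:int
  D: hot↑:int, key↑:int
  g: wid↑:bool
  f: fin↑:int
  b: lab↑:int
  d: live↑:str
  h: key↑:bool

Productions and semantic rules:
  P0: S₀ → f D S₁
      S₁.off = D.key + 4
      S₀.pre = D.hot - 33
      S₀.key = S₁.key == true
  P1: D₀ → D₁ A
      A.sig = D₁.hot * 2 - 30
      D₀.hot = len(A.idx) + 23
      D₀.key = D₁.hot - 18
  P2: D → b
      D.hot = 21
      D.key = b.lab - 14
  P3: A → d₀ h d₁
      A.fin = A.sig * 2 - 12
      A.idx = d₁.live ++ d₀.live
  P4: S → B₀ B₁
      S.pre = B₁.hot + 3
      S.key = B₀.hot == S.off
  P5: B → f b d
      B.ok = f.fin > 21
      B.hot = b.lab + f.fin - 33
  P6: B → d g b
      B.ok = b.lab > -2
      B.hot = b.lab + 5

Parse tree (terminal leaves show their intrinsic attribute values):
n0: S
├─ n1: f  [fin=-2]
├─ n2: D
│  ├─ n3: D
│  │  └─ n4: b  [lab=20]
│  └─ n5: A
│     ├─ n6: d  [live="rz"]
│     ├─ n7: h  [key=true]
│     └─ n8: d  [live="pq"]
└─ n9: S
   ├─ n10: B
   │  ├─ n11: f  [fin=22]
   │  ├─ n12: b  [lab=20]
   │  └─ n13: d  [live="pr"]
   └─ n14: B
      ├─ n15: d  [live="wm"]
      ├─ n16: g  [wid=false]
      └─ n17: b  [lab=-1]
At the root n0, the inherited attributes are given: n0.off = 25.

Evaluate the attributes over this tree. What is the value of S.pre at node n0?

1. n0.off = 25  [given at root]
2. n1.fin = -2  [terminal]
3. n4.lab = 20  [terminal]
4. n3.hot = 21  [21]
5. n3.key = 6  [b.lab - 14]
6. n5.sig = 12  [D₁.hot * 2 - 30]
7. n6.live = "rz"  [terminal]
8. n7.key = true  [terminal]
9. n8.live = "pq"  [terminal]
10. n5.fin = 12  [A.sig * 2 - 12]
11. n5.idx = "pqrz"  [d₁.live ++ d₀.live]
12. n2.hot = 27  [len(A.idx) + 23]
13. n2.key = 3  [D₁.hot - 18]
14. n9.off = 7  [D.key + 4]
15. n11.fin = 22  [terminal]
16. n12.lab = 20  [terminal]
17. n13.live = "pr"  [terminal]
18. n10.ok = true  [f.fin > 21]
19. n10.hot = 9  [b.lab + f.fin - 33]
20. n15.live = "wm"  [terminal]
21. n16.wid = false  [terminal]
22. n17.lab = -1  [terminal]
23. n14.ok = true  [b.lab > -2]
24. n14.hot = 4  [b.lab + 5]
25. n9.pre = 7  [B₁.hot + 3]
26. n9.key = false  [B₀.hot == S.off]
27. n0.pre = -6  [D.hot - 33]
28. n0.key = false  [S₁.key == true]

-6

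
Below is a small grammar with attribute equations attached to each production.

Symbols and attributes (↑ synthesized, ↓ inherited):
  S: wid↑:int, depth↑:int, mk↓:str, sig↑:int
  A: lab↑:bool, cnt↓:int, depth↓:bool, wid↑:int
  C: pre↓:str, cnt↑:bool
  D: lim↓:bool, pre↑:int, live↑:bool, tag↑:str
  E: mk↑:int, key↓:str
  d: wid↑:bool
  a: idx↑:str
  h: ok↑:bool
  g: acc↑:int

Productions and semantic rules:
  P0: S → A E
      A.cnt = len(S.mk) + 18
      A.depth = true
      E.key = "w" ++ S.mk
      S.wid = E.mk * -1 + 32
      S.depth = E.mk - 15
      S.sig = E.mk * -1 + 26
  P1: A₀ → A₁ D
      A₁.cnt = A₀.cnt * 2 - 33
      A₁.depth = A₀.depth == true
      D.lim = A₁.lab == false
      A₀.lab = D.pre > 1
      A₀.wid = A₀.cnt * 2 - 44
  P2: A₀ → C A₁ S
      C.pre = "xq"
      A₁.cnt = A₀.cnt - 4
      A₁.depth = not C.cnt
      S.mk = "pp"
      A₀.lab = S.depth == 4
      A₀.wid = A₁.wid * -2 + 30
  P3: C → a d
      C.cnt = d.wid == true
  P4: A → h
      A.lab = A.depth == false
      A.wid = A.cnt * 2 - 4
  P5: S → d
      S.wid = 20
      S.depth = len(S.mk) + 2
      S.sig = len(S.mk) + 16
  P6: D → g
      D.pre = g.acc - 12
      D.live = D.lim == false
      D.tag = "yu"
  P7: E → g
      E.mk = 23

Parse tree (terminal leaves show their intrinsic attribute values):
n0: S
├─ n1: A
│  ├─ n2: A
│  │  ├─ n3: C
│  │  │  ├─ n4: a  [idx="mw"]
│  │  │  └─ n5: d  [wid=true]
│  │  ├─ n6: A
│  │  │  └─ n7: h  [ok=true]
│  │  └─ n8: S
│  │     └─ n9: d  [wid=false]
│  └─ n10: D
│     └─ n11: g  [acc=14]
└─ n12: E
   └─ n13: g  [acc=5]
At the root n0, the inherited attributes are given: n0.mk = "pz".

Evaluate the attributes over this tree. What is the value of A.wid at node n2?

1. n0.mk = "pz"  [given at root]
2. n1.cnt = 20  [len(S.mk) + 18]
3. n1.depth = true  [true]
4. n2.cnt = 7  [A₀.cnt * 2 - 33]
5. n2.depth = true  [A₀.depth == true]
6. n3.pre = "xq"  ["xq"]
7. n4.idx = "mw"  [terminal]
8. n5.wid = true  [terminal]
9. n3.cnt = true  [d.wid == true]
10. n6.cnt = 3  [A₀.cnt - 4]
11. n6.depth = false  [not C.cnt]
12. n7.ok = true  [terminal]
13. n6.lab = true  [A.depth == false]
14. n6.wid = 2  [A.cnt * 2 - 4]
15. n8.mk = "pp"  ["pp"]
16. n9.wid = false  [terminal]
17. n8.wid = 20  [20]
18. n8.depth = 4  [len(S.mk) + 2]
19. n8.sig = 18  [len(S.mk) + 16]
20. n2.lab = true  [S.depth == 4]
21. n2.wid = 26  [A₁.wid * -2 + 30]
22. n10.lim = false  [A₁.lab == false]
23. n11.acc = 14  [terminal]
24. n10.pre = 2  [g.acc - 12]
25. n10.live = true  [D.lim == false]
26. n10.tag = "yu"  ["yu"]
27. n1.lab = true  [D.pre > 1]
28. n1.wid = -4  [A₀.cnt * 2 - 44]
29. n12.key = "wpz"  ["w" ++ S.mk]
30. n13.acc = 5  [terminal]
31. n12.mk = 23  [23]
32. n0.wid = 9  [E.mk * -1 + 32]
33. n0.depth = 8  [E.mk - 15]
34. n0.sig = 3  [E.mk * -1 + 26]

26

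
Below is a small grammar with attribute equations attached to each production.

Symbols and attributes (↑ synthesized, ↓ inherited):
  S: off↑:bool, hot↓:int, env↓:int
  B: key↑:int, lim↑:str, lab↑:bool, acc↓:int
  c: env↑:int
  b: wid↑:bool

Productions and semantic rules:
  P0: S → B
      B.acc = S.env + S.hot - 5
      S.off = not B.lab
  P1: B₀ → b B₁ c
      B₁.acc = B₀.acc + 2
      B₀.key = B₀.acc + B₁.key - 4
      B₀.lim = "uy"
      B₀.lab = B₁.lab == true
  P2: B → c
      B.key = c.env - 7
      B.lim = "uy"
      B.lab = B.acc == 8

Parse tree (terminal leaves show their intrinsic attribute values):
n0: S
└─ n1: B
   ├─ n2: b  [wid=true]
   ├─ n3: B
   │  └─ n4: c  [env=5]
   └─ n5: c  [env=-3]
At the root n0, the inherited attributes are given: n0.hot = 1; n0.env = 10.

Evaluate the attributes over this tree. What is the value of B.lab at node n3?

true

1. n0.hot = 1  [given at root]
2. n0.env = 10  [given at root]
3. n1.acc = 6  [S.env + S.hot - 5]
4. n2.wid = true  [terminal]
5. n3.acc = 8  [B₀.acc + 2]
6. n4.env = 5  [terminal]
7. n3.key = -2  [c.env - 7]
8. n3.lim = "uy"  ["uy"]
9. n3.lab = true  [B.acc == 8]
10. n5.env = -3  [terminal]
11. n1.key = 0  [B₀.acc + B₁.key - 4]
12. n1.lim = "uy"  ["uy"]
13. n1.lab = true  [B₁.lab == true]
14. n0.off = false  [not B.lab]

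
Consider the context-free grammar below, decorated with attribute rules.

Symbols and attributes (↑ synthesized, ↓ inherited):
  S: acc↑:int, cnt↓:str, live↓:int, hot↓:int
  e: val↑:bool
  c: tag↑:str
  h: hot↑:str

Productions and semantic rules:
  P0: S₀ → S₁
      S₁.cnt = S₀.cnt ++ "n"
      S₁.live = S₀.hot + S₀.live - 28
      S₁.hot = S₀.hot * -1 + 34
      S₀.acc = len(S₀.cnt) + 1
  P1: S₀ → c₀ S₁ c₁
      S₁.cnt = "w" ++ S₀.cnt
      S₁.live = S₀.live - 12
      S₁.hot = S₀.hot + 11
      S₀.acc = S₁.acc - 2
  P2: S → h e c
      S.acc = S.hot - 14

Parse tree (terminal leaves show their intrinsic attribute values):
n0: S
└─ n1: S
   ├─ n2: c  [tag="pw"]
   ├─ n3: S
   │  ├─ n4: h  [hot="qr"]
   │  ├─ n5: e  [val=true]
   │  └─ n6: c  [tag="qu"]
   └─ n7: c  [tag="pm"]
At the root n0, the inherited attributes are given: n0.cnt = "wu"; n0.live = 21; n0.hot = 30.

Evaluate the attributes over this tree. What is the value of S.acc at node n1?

-1

1. n0.cnt = "wu"  [given at root]
2. n0.live = 21  [given at root]
3. n0.hot = 30  [given at root]
4. n1.cnt = "wun"  [S₀.cnt ++ "n"]
5. n1.live = 23  [S₀.hot + S₀.live - 28]
6. n1.hot = 4  [S₀.hot * -1 + 34]
7. n2.tag = "pw"  [terminal]
8. n3.cnt = "wwun"  ["w" ++ S₀.cnt]
9. n3.live = 11  [S₀.live - 12]
10. n3.hot = 15  [S₀.hot + 11]
11. n4.hot = "qr"  [terminal]
12. n5.val = true  [terminal]
13. n6.tag = "qu"  [terminal]
14. n3.acc = 1  [S.hot - 14]
15. n7.tag = "pm"  [terminal]
16. n1.acc = -1  [S₁.acc - 2]
17. n0.acc = 3  [len(S₀.cnt) + 1]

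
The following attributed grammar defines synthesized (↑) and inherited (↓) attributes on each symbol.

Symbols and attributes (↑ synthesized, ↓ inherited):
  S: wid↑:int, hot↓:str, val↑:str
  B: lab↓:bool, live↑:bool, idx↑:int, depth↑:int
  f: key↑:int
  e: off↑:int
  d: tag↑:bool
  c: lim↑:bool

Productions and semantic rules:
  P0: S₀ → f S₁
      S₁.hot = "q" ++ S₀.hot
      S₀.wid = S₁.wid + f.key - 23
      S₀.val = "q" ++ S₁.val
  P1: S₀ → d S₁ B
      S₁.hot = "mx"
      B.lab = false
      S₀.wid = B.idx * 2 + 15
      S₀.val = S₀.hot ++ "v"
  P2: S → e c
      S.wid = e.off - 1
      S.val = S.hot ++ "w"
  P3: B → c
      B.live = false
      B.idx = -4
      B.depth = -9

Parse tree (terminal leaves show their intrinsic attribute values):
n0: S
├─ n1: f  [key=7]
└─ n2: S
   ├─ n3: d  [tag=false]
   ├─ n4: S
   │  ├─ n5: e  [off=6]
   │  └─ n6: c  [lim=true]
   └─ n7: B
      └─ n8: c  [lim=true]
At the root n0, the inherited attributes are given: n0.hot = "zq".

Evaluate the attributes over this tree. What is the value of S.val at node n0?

1. n0.hot = "zq"  [given at root]
2. n1.key = 7  [terminal]
3. n2.hot = "qzq"  ["q" ++ S₀.hot]
4. n3.tag = false  [terminal]
5. n4.hot = "mx"  ["mx"]
6. n5.off = 6  [terminal]
7. n6.lim = true  [terminal]
8. n4.wid = 5  [e.off - 1]
9. n4.val = "mxw"  [S.hot ++ "w"]
10. n7.lab = false  [false]
11. n8.lim = true  [terminal]
12. n7.live = false  [false]
13. n7.idx = -4  [-4]
14. n7.depth = -9  [-9]
15. n2.wid = 7  [B.idx * 2 + 15]
16. n2.val = "qzqv"  [S₀.hot ++ "v"]
17. n0.wid = -9  [S₁.wid + f.key - 23]
18. n0.val = "qqzqv"  ["q" ++ S₁.val]

"qqzqv"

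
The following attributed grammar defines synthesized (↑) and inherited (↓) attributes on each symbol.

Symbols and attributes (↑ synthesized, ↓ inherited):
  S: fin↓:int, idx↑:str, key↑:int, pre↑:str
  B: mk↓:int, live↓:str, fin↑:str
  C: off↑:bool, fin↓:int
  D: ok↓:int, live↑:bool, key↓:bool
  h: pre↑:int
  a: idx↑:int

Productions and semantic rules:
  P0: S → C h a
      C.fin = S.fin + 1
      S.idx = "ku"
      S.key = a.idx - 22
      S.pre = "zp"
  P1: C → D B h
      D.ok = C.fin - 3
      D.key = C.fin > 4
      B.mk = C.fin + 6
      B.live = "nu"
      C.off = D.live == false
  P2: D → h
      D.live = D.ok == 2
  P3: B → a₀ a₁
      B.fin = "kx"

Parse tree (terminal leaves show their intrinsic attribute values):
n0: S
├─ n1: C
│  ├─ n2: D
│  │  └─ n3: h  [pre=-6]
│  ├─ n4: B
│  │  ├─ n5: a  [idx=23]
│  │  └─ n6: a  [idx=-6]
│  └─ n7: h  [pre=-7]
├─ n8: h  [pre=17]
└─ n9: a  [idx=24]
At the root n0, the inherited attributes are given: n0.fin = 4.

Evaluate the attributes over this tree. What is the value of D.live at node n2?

1. n0.fin = 4  [given at root]
2. n1.fin = 5  [S.fin + 1]
3. n2.ok = 2  [C.fin - 3]
4. n2.key = true  [C.fin > 4]
5. n3.pre = -6  [terminal]
6. n2.live = true  [D.ok == 2]
7. n4.mk = 11  [C.fin + 6]
8. n4.live = "nu"  ["nu"]
9. n5.idx = 23  [terminal]
10. n6.idx = -6  [terminal]
11. n4.fin = "kx"  ["kx"]
12. n7.pre = -7  [terminal]
13. n1.off = false  [D.live == false]
14. n8.pre = 17  [terminal]
15. n9.idx = 24  [terminal]
16. n0.idx = "ku"  ["ku"]
17. n0.key = 2  [a.idx - 22]
18. n0.pre = "zp"  ["zp"]

true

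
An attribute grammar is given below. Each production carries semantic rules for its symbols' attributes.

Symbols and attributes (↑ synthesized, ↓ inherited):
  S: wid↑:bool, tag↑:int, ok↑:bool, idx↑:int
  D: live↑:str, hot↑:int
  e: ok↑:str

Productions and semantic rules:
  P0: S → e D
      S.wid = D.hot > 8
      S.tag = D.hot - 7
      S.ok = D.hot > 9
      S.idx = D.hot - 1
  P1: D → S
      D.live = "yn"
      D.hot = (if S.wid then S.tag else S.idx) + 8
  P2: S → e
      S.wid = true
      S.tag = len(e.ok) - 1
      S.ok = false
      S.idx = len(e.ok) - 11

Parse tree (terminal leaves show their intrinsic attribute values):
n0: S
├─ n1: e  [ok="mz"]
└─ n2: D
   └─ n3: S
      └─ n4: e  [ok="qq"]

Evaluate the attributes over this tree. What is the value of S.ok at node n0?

1. n1.ok = "mz"  [terminal]
2. n4.ok = "qq"  [terminal]
3. n3.wid = true  [true]
4. n3.tag = 1  [len(e.ok) - 1]
5. n3.ok = false  [false]
6. n3.idx = -9  [len(e.ok) - 11]
7. n2.live = "yn"  ["yn"]
8. n2.hot = 9  [(if S.wid then S.tag else S.idx) + 8]
9. n0.wid = true  [D.hot > 8]
10. n0.tag = 2  [D.hot - 7]
11. n0.ok = false  [D.hot > 9]
12. n0.idx = 8  [D.hot - 1]

false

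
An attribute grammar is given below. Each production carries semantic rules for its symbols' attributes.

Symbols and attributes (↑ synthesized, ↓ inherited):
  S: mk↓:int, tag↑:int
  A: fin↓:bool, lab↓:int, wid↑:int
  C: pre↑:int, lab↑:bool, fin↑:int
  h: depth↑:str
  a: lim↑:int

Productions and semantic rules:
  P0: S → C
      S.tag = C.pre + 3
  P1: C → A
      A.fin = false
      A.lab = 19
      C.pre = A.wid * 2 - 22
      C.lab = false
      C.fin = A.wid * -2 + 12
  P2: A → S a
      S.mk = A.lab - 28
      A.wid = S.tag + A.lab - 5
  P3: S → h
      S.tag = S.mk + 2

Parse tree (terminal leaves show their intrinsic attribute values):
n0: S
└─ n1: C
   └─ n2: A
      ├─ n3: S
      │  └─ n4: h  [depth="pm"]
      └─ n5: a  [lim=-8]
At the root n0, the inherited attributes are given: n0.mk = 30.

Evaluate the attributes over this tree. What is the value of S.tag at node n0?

1. n0.mk = 30  [given at root]
2. n2.fin = false  [false]
3. n2.lab = 19  [19]
4. n3.mk = -9  [A.lab - 28]
5. n4.depth = "pm"  [terminal]
6. n3.tag = -7  [S.mk + 2]
7. n5.lim = -8  [terminal]
8. n2.wid = 7  [S.tag + A.lab - 5]
9. n1.pre = -8  [A.wid * 2 - 22]
10. n1.lab = false  [false]
11. n1.fin = -2  [A.wid * -2 + 12]
12. n0.tag = -5  [C.pre + 3]

-5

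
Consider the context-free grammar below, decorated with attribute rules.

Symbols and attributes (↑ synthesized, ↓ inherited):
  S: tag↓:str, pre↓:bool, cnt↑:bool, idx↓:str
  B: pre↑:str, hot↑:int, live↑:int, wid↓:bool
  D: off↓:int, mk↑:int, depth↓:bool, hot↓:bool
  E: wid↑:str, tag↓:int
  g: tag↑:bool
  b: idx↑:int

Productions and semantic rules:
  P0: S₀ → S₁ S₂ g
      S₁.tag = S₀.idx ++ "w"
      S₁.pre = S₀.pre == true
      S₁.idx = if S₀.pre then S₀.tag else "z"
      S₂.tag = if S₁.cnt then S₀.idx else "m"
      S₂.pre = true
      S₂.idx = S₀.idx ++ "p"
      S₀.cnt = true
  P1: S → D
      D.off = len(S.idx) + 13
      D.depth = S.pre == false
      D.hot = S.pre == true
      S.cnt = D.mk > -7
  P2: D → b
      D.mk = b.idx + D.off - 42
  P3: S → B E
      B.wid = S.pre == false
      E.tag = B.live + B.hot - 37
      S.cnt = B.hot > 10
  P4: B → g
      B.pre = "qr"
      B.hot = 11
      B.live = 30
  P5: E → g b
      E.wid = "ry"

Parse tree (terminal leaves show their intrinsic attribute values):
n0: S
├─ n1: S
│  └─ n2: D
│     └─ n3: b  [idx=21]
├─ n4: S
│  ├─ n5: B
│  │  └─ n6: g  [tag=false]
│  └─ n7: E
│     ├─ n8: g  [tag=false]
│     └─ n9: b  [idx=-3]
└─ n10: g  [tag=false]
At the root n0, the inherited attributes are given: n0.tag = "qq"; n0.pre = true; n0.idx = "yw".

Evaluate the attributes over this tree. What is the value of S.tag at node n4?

"yw"

1. n0.tag = "qq"  [given at root]
2. n0.pre = true  [given at root]
3. n0.idx = "yw"  [given at root]
4. n1.tag = "yww"  [S₀.idx ++ "w"]
5. n1.pre = true  [S₀.pre == true]
6. n1.idx = "qq"  [if S₀.pre then S₀.tag else "z"]
7. n2.off = 15  [len(S.idx) + 13]
8. n2.depth = false  [S.pre == false]
9. n2.hot = true  [S.pre == true]
10. n3.idx = 21  [terminal]
11. n2.mk = -6  [b.idx + D.off - 42]
12. n1.cnt = true  [D.mk > -7]
13. n4.tag = "yw"  [if S₁.cnt then S₀.idx else "m"]
14. n4.pre = true  [true]
15. n4.idx = "ywp"  [S₀.idx ++ "p"]
16. n5.wid = false  [S.pre == false]
17. n6.tag = false  [terminal]
18. n5.pre = "qr"  ["qr"]
19. n5.hot = 11  [11]
20. n5.live = 30  [30]
21. n7.tag = 4  [B.live + B.hot - 37]
22. n8.tag = false  [terminal]
23. n9.idx = -3  [terminal]
24. n7.wid = "ry"  ["ry"]
25. n4.cnt = true  [B.hot > 10]
26. n10.tag = false  [terminal]
27. n0.cnt = true  [true]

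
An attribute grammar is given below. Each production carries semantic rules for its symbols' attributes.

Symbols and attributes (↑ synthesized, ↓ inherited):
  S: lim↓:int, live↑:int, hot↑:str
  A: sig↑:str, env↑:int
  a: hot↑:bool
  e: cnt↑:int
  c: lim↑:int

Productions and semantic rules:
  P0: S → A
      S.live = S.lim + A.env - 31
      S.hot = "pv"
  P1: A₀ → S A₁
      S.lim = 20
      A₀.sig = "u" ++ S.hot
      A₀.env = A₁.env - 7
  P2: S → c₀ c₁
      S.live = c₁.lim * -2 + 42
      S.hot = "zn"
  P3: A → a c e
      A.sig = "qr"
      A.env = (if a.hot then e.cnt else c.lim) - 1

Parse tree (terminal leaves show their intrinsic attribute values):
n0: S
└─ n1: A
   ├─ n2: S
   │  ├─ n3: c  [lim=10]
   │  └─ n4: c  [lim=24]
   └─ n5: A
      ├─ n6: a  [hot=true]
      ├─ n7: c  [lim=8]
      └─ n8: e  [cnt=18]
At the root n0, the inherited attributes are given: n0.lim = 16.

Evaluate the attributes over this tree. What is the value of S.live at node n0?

-5

1. n0.lim = 16  [given at root]
2. n2.lim = 20  [20]
3. n3.lim = 10  [terminal]
4. n4.lim = 24  [terminal]
5. n2.live = -6  [c₁.lim * -2 + 42]
6. n2.hot = "zn"  ["zn"]
7. n6.hot = true  [terminal]
8. n7.lim = 8  [terminal]
9. n8.cnt = 18  [terminal]
10. n5.sig = "qr"  ["qr"]
11. n5.env = 17  [(if a.hot then e.cnt else c.lim) - 1]
12. n1.sig = "uzn"  ["u" ++ S.hot]
13. n1.env = 10  [A₁.env - 7]
14. n0.live = -5  [S.lim + A.env - 31]
15. n0.hot = "pv"  ["pv"]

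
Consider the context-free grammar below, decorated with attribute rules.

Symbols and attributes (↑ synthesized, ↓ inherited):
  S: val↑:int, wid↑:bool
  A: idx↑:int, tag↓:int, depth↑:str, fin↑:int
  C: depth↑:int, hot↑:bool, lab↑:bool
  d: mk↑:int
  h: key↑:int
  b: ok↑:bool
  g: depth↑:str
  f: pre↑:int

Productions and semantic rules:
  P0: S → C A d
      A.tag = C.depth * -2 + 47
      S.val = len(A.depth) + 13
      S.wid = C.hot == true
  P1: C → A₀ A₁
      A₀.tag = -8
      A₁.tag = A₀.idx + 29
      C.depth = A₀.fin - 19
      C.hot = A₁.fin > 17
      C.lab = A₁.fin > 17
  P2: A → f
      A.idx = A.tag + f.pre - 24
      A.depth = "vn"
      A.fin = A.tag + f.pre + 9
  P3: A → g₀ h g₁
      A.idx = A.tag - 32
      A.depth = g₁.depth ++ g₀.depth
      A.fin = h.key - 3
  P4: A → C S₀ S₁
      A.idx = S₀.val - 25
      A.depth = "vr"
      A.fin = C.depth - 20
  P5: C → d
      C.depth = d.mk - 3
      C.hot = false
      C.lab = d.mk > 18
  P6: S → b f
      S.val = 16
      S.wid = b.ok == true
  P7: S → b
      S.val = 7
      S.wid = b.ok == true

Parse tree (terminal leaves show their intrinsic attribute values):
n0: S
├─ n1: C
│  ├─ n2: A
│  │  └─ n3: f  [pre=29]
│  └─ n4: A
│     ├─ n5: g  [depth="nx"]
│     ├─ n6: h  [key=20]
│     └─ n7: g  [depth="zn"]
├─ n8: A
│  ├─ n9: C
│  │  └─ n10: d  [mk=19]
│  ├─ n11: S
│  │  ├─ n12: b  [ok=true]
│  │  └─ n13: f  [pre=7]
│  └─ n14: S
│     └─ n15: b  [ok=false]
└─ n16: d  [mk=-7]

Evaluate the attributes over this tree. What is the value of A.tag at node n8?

1. n2.tag = -8  [-8]
2. n3.pre = 29  [terminal]
3. n2.idx = -3  [A.tag + f.pre - 24]
4. n2.depth = "vn"  ["vn"]
5. n2.fin = 30  [A.tag + f.pre + 9]
6. n4.tag = 26  [A₀.idx + 29]
7. n5.depth = "nx"  [terminal]
8. n6.key = 20  [terminal]
9. n7.depth = "zn"  [terminal]
10. n4.idx = -6  [A.tag - 32]
11. n4.depth = "znnx"  [g₁.depth ++ g₀.depth]
12. n4.fin = 17  [h.key - 3]
13. n1.depth = 11  [A₀.fin - 19]
14. n1.hot = false  [A₁.fin > 17]
15. n1.lab = false  [A₁.fin > 17]
16. n8.tag = 25  [C.depth * -2 + 47]
17. n10.mk = 19  [terminal]
18. n9.depth = 16  [d.mk - 3]
19. n9.hot = false  [false]
20. n9.lab = true  [d.mk > 18]
21. n12.ok = true  [terminal]
22. n13.pre = 7  [terminal]
23. n11.val = 16  [16]
24. n11.wid = true  [b.ok == true]
25. n15.ok = false  [terminal]
26. n14.val = 7  [7]
27. n14.wid = false  [b.ok == true]
28. n8.idx = -9  [S₀.val - 25]
29. n8.depth = "vr"  ["vr"]
30. n8.fin = -4  [C.depth - 20]
31. n16.mk = -7  [terminal]
32. n0.val = 15  [len(A.depth) + 13]
33. n0.wid = false  [C.hot == true]

25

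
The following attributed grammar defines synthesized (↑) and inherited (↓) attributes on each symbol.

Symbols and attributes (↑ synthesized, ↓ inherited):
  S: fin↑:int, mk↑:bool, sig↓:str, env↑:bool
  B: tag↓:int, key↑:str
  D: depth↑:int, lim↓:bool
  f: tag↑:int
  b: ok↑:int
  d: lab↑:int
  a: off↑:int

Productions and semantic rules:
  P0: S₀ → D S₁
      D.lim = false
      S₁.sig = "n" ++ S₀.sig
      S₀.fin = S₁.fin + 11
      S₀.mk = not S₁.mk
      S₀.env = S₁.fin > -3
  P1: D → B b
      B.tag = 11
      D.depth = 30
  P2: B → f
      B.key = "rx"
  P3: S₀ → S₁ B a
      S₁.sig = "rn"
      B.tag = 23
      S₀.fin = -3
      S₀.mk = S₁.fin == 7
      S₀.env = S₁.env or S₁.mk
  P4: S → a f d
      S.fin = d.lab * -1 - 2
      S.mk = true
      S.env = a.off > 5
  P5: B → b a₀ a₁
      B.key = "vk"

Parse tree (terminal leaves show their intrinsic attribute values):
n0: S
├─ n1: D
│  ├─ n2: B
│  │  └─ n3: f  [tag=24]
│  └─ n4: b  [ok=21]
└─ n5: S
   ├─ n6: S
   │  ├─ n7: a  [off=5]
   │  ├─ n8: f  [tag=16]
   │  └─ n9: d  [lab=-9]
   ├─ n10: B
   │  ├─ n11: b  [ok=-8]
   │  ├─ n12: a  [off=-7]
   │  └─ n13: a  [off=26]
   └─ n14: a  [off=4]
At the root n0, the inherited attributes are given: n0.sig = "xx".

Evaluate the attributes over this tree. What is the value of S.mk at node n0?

false

1. n0.sig = "xx"  [given at root]
2. n1.lim = false  [false]
3. n2.tag = 11  [11]
4. n3.tag = 24  [terminal]
5. n2.key = "rx"  ["rx"]
6. n4.ok = 21  [terminal]
7. n1.depth = 30  [30]
8. n5.sig = "nxx"  ["n" ++ S₀.sig]
9. n6.sig = "rn"  ["rn"]
10. n7.off = 5  [terminal]
11. n8.tag = 16  [terminal]
12. n9.lab = -9  [terminal]
13. n6.fin = 7  [d.lab * -1 - 2]
14. n6.mk = true  [true]
15. n6.env = false  [a.off > 5]
16. n10.tag = 23  [23]
17. n11.ok = -8  [terminal]
18. n12.off = -7  [terminal]
19. n13.off = 26  [terminal]
20. n10.key = "vk"  ["vk"]
21. n14.off = 4  [terminal]
22. n5.fin = -3  [-3]
23. n5.mk = true  [S₁.fin == 7]
24. n5.env = true  [S₁.env or S₁.mk]
25. n0.fin = 8  [S₁.fin + 11]
26. n0.mk = false  [not S₁.mk]
27. n0.env = false  [S₁.fin > -3]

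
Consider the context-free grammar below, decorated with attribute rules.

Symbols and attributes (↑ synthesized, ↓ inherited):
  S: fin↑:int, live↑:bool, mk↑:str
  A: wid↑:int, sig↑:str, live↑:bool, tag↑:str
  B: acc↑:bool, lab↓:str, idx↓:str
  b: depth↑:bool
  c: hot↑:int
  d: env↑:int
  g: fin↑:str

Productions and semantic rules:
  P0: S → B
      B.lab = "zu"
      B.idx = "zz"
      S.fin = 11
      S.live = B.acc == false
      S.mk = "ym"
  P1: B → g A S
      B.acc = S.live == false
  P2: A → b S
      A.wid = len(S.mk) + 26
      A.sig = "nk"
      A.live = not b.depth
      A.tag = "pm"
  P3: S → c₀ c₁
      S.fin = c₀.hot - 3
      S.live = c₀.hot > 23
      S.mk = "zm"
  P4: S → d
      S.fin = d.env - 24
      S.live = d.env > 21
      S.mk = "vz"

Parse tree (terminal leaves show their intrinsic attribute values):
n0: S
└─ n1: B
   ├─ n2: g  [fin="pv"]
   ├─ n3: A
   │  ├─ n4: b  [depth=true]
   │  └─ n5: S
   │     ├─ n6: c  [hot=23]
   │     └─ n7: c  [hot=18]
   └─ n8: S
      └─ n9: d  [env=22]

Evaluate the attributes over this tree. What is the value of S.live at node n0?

true

1. n1.lab = "zu"  ["zu"]
2. n1.idx = "zz"  ["zz"]
3. n2.fin = "pv"  [terminal]
4. n4.depth = true  [terminal]
5. n6.hot = 23  [terminal]
6. n7.hot = 18  [terminal]
7. n5.fin = 20  [c₀.hot - 3]
8. n5.live = false  [c₀.hot > 23]
9. n5.mk = "zm"  ["zm"]
10. n3.wid = 28  [len(S.mk) + 26]
11. n3.sig = "nk"  ["nk"]
12. n3.live = false  [not b.depth]
13. n3.tag = "pm"  ["pm"]
14. n9.env = 22  [terminal]
15. n8.fin = -2  [d.env - 24]
16. n8.live = true  [d.env > 21]
17. n8.mk = "vz"  ["vz"]
18. n1.acc = false  [S.live == false]
19. n0.fin = 11  [11]
20. n0.live = true  [B.acc == false]
21. n0.mk = "ym"  ["ym"]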